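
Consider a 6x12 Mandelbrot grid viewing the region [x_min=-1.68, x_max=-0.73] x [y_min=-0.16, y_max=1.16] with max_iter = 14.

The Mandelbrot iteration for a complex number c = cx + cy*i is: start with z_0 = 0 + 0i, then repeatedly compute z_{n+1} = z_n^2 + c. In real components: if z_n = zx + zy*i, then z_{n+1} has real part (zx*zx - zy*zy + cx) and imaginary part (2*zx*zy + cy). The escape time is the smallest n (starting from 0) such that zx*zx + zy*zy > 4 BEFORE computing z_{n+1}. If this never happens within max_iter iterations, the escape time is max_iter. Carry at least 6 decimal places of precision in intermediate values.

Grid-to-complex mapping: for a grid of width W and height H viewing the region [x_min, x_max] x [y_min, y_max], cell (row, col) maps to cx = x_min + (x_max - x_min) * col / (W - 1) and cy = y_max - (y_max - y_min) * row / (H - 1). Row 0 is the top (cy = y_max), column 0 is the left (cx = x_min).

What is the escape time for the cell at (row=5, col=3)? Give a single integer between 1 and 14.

Answer: 4

Derivation:
z_0 = 0 + 0i, c = -1.1100 + 0.5600i
Iter 1: z = -1.1100 + 0.5600i, |z|^2 = 1.5457
Iter 2: z = -0.1915 + -0.6832i, |z|^2 = 0.5034
Iter 3: z = -1.5401 + 0.8217i, |z|^2 = 3.0470
Iter 4: z = 0.5867 + -1.9709i, |z|^2 = 4.2286
Escaped at iteration 4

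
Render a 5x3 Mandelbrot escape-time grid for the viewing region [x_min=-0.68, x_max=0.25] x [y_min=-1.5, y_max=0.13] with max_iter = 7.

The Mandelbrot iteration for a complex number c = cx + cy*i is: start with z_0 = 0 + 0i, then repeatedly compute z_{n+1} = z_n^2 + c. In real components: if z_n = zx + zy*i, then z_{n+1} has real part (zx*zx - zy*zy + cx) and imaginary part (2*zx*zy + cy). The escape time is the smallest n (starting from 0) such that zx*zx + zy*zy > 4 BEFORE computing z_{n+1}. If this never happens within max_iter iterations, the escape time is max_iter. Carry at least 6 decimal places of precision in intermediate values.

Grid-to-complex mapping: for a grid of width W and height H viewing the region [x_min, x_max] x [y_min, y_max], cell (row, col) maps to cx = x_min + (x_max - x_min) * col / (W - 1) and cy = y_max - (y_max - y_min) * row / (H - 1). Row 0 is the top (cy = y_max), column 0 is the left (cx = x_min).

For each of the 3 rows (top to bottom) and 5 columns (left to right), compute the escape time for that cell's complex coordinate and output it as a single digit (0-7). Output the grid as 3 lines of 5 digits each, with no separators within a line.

Answer: 77777
57776
22222

Derivation:
(row=0, col=0): c = -0.6800 + 0.1300i → escape time 7
(row=0, col=1): c = -0.4475 + 0.1300i → escape time 7
(row=0, col=2): c = -0.2150 + 0.1300i → escape time 7
(row=0, col=3): c = 0.0175 + 0.1300i → escape time 7
(row=0, col=4): c = 0.2500 + 0.1300i → escape time 7
(row=1, col=0): c = -0.6800 + -0.6850i → escape time 5
(row=1, col=1): c = -0.4475 + -0.6850i → escape time 7
(row=1, col=2): c = -0.2150 + -0.6850i → escape time 7
(row=1, col=3): c = 0.0175 + -0.6850i → escape time 7
(row=1, col=4): c = 0.2500 + -0.6850i → escape time 6
(row=2, col=0): c = -0.6800 + -1.5000i → escape time 2
(row=2, col=1): c = -0.4475 + -1.5000i → escape time 2
(row=2, col=2): c = -0.2150 + -1.5000i → escape time 2
(row=2, col=3): c = 0.0175 + -1.5000i → escape time 2
(row=2, col=4): c = 0.2500 + -1.5000i → escape time 2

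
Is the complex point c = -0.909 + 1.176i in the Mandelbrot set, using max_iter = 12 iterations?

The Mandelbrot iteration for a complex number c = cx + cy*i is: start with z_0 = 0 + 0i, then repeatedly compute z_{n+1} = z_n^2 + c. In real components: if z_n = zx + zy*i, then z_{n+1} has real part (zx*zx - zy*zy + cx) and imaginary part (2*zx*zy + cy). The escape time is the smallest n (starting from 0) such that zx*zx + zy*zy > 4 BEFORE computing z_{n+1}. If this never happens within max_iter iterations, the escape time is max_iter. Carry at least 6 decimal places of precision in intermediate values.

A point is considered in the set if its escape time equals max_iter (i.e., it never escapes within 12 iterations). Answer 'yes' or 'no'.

Answer: no

Derivation:
z_0 = 0 + 0i, c = -0.9090 + 1.1760i
Iter 1: z = -0.9090 + 1.1760i, |z|^2 = 2.2093
Iter 2: z = -1.4657 + -0.9620i, |z|^2 = 3.0736
Iter 3: z = 0.3139 + 3.9959i, |z|^2 = 16.0658
Escaped at iteration 3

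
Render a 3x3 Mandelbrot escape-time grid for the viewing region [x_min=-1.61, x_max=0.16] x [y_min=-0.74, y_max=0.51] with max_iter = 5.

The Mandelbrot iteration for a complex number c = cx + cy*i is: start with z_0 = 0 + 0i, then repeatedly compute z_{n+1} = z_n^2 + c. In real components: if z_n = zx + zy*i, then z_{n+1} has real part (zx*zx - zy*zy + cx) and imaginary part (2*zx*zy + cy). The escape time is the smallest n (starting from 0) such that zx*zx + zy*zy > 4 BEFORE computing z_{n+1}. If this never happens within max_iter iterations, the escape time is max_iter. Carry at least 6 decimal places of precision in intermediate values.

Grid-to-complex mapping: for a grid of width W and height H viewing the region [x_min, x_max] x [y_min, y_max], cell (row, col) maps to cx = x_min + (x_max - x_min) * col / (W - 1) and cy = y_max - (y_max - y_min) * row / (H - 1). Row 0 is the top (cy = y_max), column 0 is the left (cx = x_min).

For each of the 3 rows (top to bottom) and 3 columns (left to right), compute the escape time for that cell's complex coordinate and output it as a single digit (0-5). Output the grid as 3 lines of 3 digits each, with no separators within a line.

Answer: 355
555
345

Derivation:
(row=0, col=0): c = -1.6100 + 0.5100i → escape time 3
(row=0, col=1): c = -0.7250 + 0.5100i → escape time 5
(row=0, col=2): c = 0.1600 + 0.5100i → escape time 5
(row=1, col=0): c = -1.6100 + -0.1150i → escape time 5
(row=1, col=1): c = -0.7250 + -0.1150i → escape time 5
(row=1, col=2): c = 0.1600 + -0.1150i → escape time 5
(row=2, col=0): c = -1.6100 + -0.7400i → escape time 3
(row=2, col=1): c = -0.7250 + -0.7400i → escape time 4
(row=2, col=2): c = 0.1600 + -0.7400i → escape time 5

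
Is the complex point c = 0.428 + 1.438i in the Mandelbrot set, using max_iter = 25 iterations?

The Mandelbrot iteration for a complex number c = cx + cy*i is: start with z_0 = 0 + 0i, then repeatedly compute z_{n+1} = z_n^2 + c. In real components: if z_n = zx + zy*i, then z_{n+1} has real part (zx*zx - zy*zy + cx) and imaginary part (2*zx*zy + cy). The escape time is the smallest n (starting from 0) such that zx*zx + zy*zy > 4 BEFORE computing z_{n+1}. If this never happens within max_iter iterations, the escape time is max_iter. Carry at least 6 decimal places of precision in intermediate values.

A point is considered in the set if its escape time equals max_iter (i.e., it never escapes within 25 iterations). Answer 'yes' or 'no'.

Answer: no

Derivation:
z_0 = 0 + 0i, c = 0.4280 + 1.4380i
Iter 1: z = 0.4280 + 1.4380i, |z|^2 = 2.2510
Iter 2: z = -1.4567 + 2.6689i, |z|^2 = 9.2450
Escaped at iteration 2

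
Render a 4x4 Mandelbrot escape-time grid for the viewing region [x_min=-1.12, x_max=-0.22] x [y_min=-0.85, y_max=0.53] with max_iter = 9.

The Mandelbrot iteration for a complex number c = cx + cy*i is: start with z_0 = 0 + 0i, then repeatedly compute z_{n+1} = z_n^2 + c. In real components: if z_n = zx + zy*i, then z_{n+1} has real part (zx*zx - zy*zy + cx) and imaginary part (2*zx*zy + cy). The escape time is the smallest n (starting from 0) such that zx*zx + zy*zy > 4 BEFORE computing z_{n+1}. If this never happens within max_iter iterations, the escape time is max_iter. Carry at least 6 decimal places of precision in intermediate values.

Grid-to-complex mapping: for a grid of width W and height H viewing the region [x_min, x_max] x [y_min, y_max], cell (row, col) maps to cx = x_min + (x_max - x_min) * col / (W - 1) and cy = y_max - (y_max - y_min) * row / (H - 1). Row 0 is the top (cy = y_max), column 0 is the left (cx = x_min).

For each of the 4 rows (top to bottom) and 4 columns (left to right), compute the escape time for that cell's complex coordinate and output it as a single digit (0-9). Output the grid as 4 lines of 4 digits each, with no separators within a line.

(row=0, col=0): c = -1.1200 + 0.5300i → escape time 5
(row=0, col=1): c = -0.8200 + 0.5300i → escape time 6
(row=0, col=2): c = -0.5200 + 0.5300i → escape time 9
(row=0, col=3): c = -0.2200 + 0.5300i → escape time 9
(row=1, col=0): c = -1.1200 + 0.0700i → escape time 9
(row=1, col=1): c = -0.8200 + 0.0700i → escape time 9
(row=1, col=2): c = -0.5200 + 0.0700i → escape time 9
(row=1, col=3): c = -0.2200 + 0.0700i → escape time 9
(row=2, col=0): c = -1.1200 + -0.3900i → escape time 7
(row=2, col=1): c = -0.8200 + -0.3900i → escape time 7
(row=2, col=2): c = -0.5200 + -0.3900i → escape time 9
(row=2, col=3): c = -0.2200 + -0.3900i → escape time 9
(row=3, col=0): c = -1.1200 + -0.8500i → escape time 3
(row=3, col=1): c = -0.8200 + -0.8500i → escape time 4
(row=3, col=2): c = -0.5200 + -0.8500i → escape time 4
(row=3, col=3): c = -0.2200 + -0.8500i → escape time 9

Answer: 5699
9999
7799
3449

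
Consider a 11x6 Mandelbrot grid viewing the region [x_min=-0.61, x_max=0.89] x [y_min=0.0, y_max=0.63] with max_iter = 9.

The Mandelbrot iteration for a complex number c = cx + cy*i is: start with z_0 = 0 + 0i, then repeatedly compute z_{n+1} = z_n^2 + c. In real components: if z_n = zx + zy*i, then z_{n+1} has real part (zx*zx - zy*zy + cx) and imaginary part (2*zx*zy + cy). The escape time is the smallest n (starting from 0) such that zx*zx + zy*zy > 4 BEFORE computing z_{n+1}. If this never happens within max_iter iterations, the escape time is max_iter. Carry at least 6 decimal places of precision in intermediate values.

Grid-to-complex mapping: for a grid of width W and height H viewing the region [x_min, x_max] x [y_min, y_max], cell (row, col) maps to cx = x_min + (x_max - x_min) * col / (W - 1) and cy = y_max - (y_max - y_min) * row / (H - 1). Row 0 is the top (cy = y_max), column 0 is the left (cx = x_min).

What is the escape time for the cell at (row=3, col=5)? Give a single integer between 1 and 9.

z_0 = 0 + 0i, c = 0.1400 + 0.2520i
Iter 1: z = 0.1400 + 0.2520i, |z|^2 = 0.0831
Iter 2: z = 0.0961 + 0.3226i, |z|^2 = 0.1133
Iter 3: z = 0.0452 + 0.3140i, |z|^2 = 0.1006
Iter 4: z = 0.0435 + 0.2804i, |z|^2 = 0.0805
Iter 5: z = 0.0633 + 0.2764i, |z|^2 = 0.0804
Iter 6: z = 0.0676 + 0.2870i, |z|^2 = 0.0869
Iter 7: z = 0.0622 + 0.2908i, |z|^2 = 0.0884
Iter 8: z = 0.0593 + 0.2882i, |z|^2 = 0.0866

Answer: 9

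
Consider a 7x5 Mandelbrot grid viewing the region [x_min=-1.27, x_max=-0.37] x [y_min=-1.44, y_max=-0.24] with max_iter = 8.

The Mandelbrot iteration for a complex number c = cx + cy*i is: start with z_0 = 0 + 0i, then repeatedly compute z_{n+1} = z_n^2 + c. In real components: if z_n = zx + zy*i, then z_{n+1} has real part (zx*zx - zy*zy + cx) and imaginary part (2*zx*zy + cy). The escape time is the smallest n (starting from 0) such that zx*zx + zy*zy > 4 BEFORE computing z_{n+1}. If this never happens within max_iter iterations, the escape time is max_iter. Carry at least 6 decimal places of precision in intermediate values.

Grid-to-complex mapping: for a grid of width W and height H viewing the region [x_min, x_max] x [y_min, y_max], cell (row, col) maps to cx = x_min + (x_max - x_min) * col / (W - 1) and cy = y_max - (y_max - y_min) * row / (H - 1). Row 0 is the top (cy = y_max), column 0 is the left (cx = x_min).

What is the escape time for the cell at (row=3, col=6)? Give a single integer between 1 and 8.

z_0 = 0 + 0i, c = -0.3700 + -1.1400i
Iter 1: z = -0.3700 + -1.1400i, |z|^2 = 1.4365
Iter 2: z = -1.5327 + -0.2964i, |z|^2 = 2.4370
Iter 3: z = 1.8913 + -0.2314i, |z|^2 = 3.6306
Iter 4: z = 3.1535 + -2.0154i, |z|^2 = 14.0064
Escaped at iteration 4

Answer: 4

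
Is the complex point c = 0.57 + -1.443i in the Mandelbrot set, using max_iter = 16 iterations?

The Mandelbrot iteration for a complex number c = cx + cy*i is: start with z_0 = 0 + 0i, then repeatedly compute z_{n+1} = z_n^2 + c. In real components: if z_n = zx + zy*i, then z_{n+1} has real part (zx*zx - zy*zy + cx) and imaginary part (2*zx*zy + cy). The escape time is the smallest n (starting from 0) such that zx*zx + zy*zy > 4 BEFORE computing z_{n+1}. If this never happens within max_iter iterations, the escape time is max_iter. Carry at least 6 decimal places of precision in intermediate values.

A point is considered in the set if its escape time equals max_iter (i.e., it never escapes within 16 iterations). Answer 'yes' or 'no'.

Answer: no

Derivation:
z_0 = 0 + 0i, c = 0.5700 + -1.4430i
Iter 1: z = 0.5700 + -1.4430i, |z|^2 = 2.4071
Iter 2: z = -1.1873 + -3.0880i, |z|^2 = 10.9457
Escaped at iteration 2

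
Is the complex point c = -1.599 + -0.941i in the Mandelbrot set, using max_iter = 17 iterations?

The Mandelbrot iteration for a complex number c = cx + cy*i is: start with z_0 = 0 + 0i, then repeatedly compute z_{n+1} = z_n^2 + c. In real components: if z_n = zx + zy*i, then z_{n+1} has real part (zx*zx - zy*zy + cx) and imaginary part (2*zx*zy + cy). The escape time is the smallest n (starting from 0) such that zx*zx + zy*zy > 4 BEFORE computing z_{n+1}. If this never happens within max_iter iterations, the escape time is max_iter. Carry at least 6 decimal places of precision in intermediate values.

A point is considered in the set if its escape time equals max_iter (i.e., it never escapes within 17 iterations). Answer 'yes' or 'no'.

Answer: no

Derivation:
z_0 = 0 + 0i, c = -1.5990 + -0.9410i
Iter 1: z = -1.5990 + -0.9410i, |z|^2 = 3.4423
Iter 2: z = 0.0723 + 2.0683i, |z|^2 = 4.2832
Escaped at iteration 2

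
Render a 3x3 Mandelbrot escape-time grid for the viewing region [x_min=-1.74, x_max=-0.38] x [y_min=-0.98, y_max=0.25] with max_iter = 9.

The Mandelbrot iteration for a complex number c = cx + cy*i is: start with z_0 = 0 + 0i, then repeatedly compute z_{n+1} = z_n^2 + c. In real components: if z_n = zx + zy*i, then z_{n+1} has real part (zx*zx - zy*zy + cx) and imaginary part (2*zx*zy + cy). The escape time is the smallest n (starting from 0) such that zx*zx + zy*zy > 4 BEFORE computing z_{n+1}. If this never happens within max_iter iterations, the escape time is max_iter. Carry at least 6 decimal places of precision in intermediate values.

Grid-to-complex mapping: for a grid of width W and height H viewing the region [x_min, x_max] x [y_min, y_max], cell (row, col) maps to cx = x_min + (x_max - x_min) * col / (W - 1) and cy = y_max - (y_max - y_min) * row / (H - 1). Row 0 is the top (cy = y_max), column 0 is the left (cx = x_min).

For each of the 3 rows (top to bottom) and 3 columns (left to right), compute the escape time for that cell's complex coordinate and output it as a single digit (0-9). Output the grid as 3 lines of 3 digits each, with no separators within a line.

Answer: 499
399
235

Derivation:
(row=0, col=0): c = -1.7400 + 0.2500i → escape time 4
(row=0, col=1): c = -1.0600 + 0.2500i → escape time 9
(row=0, col=2): c = -0.3800 + 0.2500i → escape time 9
(row=1, col=0): c = -1.7400 + -0.3650i → escape time 3
(row=1, col=1): c = -1.0600 + -0.3650i → escape time 9
(row=1, col=2): c = -0.3800 + -0.3650i → escape time 9
(row=2, col=0): c = -1.7400 + -0.9800i → escape time 2
(row=2, col=1): c = -1.0600 + -0.9800i → escape time 3
(row=2, col=2): c = -0.3800 + -0.9800i → escape time 5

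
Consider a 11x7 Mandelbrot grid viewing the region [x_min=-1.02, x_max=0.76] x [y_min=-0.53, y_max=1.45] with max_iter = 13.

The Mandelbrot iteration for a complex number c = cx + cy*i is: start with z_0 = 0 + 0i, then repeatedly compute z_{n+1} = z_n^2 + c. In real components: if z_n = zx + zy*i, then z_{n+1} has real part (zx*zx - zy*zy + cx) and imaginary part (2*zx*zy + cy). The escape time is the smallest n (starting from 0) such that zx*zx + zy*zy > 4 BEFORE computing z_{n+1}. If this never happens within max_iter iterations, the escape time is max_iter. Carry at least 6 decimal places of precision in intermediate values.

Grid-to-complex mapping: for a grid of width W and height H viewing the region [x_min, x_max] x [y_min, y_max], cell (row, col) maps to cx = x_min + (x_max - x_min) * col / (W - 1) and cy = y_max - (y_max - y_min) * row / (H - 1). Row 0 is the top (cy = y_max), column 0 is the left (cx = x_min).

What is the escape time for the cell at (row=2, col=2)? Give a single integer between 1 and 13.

z_0 = 0 + 0i, c = -0.6640 + 0.7900i
Iter 1: z = -0.6640 + 0.7900i, |z|^2 = 1.0650
Iter 2: z = -0.8472 + -0.2591i, |z|^2 = 0.7849
Iter 3: z = -0.0134 + 1.2291i, |z|^2 = 1.5108
Iter 4: z = -2.1744 + 0.7571i, |z|^2 = 5.3012
Escaped at iteration 4

Answer: 4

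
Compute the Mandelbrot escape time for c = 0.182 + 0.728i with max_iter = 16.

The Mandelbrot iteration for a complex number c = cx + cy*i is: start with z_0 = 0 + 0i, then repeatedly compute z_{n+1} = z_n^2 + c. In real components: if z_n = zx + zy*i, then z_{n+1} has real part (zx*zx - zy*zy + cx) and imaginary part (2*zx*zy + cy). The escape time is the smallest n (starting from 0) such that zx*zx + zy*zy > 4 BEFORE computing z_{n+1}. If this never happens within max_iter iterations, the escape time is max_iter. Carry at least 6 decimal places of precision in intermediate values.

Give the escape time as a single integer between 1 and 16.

Answer: 6

Derivation:
z_0 = 0 + 0i, c = 0.1820 + 0.7280i
Iter 1: z = 0.1820 + 0.7280i, |z|^2 = 0.5631
Iter 2: z = -0.3149 + 0.9930i, |z|^2 = 1.0852
Iter 3: z = -0.7049 + 0.1027i, |z|^2 = 0.5074
Iter 4: z = 0.6683 + 0.5832i, |z|^2 = 0.7868
Iter 5: z = 0.2885 + 1.5076i, |z|^2 = 2.3560
Iter 6: z = -2.0075 + 1.5979i, |z|^2 = 6.5836
Escaped at iteration 6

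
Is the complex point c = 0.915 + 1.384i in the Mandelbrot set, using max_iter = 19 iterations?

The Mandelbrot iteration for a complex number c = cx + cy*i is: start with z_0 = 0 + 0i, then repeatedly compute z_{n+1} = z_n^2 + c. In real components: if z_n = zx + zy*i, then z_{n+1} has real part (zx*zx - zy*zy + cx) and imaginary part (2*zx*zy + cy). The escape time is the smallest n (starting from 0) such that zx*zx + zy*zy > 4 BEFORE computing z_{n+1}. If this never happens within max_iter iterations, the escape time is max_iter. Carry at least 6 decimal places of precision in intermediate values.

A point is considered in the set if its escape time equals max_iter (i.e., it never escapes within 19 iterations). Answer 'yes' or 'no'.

z_0 = 0 + 0i, c = 0.9150 + 1.3840i
Iter 1: z = 0.9150 + 1.3840i, |z|^2 = 2.7527
Iter 2: z = -0.1632 + 3.9167i, |z|^2 = 15.3673
Escaped at iteration 2

Answer: no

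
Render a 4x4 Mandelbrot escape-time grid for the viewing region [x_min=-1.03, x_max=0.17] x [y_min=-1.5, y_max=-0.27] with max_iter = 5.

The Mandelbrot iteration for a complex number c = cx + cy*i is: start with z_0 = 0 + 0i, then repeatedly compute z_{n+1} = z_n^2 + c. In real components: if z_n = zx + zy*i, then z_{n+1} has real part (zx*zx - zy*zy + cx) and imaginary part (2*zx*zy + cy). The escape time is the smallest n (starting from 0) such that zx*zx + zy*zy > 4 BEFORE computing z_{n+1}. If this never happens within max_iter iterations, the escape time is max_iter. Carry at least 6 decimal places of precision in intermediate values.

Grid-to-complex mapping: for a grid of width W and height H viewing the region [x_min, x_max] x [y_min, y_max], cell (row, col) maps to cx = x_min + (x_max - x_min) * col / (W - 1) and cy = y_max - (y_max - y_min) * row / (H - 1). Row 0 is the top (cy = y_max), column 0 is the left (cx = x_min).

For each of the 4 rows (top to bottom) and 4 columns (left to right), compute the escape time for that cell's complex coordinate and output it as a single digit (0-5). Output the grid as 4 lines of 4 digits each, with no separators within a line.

(row=0, col=0): c = -1.0300 + -0.2700i → escape time 5
(row=0, col=1): c = -0.6300 + -0.2700i → escape time 5
(row=0, col=2): c = -0.2300 + -0.2700i → escape time 5
(row=0, col=3): c = 0.1700 + -0.2700i → escape time 5
(row=1, col=0): c = -1.0300 + -0.6800i → escape time 4
(row=1, col=1): c = -0.6300 + -0.6800i → escape time 5
(row=1, col=2): c = -0.2300 + -0.6800i → escape time 5
(row=1, col=3): c = 0.1700 + -0.6800i → escape time 5
(row=2, col=0): c = -1.0300 + -1.0900i → escape time 3
(row=2, col=1): c = -0.6300 + -1.0900i → escape time 3
(row=2, col=2): c = -0.2300 + -1.0900i → escape time 5
(row=2, col=3): c = 0.1700 + -1.0900i → escape time 3
(row=3, col=0): c = -1.0300 + -1.5000i → escape time 2
(row=3, col=1): c = -0.6300 + -1.5000i → escape time 2
(row=3, col=2): c = -0.2300 + -1.5000i → escape time 2
(row=3, col=3): c = 0.1700 + -1.5000i → escape time 2

Answer: 5555
4555
3353
2222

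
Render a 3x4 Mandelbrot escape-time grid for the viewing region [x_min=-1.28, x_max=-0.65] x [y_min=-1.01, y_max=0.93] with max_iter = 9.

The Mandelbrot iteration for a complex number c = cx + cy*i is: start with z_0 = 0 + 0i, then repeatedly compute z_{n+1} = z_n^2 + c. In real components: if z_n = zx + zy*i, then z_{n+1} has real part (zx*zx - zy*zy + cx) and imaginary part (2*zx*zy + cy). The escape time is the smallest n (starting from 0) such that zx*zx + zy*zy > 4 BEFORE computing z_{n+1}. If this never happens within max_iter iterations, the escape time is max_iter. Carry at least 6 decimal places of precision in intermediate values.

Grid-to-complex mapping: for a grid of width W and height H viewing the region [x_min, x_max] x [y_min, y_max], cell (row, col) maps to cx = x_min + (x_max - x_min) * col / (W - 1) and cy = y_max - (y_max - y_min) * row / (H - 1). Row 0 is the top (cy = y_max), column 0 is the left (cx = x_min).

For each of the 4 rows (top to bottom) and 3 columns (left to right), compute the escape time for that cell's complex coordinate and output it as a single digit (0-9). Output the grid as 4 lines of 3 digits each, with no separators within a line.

Answer: 334
899
989
334

Derivation:
(row=0, col=0): c = -1.2800 + 0.9300i → escape time 3
(row=0, col=1): c = -0.9650 + 0.9300i → escape time 3
(row=0, col=2): c = -0.6500 + 0.9300i → escape time 4
(row=1, col=0): c = -1.2800 + 0.2833i → escape time 8
(row=1, col=1): c = -0.9650 + 0.2833i → escape time 9
(row=1, col=2): c = -0.6500 + 0.2833i → escape time 9
(row=2, col=0): c = -1.2800 + -0.3633i → escape time 9
(row=2, col=1): c = -0.9650 + -0.3633i → escape time 8
(row=2, col=2): c = -0.6500 + -0.3633i → escape time 9
(row=3, col=0): c = -1.2800 + -1.0100i → escape time 3
(row=3, col=1): c = -0.9650 + -1.0100i → escape time 3
(row=3, col=2): c = -0.6500 + -1.0100i → escape time 4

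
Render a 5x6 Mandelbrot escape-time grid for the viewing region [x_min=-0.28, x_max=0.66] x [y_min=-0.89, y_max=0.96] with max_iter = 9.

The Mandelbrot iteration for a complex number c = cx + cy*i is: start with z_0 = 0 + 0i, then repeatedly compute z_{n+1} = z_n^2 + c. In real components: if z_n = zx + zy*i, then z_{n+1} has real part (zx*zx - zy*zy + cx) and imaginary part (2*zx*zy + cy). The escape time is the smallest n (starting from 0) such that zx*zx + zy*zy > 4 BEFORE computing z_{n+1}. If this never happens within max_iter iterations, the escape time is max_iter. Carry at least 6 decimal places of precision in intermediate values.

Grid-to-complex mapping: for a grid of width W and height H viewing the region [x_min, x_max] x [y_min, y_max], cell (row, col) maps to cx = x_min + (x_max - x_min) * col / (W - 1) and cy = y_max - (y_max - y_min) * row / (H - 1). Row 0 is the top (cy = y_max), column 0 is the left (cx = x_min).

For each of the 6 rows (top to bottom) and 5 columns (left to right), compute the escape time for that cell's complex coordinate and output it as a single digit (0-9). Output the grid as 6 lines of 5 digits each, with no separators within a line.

Answer: 59432
99973
99994
99984
99963
79432

Derivation:
(row=0, col=0): c = -0.2800 + 0.9600i → escape time 5
(row=0, col=1): c = -0.0450 + 0.9600i → escape time 9
(row=0, col=2): c = 0.1900 + 0.9600i → escape time 4
(row=0, col=3): c = 0.4250 + 0.9600i → escape time 3
(row=0, col=4): c = 0.6600 + 0.9600i → escape time 2
(row=1, col=0): c = -0.2800 + 0.5900i → escape time 9
(row=1, col=1): c = -0.0450 + 0.5900i → escape time 9
(row=1, col=2): c = 0.1900 + 0.5900i → escape time 9
(row=1, col=3): c = 0.4250 + 0.5900i → escape time 7
(row=1, col=4): c = 0.6600 + 0.5900i → escape time 3
(row=2, col=0): c = -0.2800 + 0.2200i → escape time 9
(row=2, col=1): c = -0.0450 + 0.2200i → escape time 9
(row=2, col=2): c = 0.1900 + 0.2200i → escape time 9
(row=2, col=3): c = 0.4250 + 0.2200i → escape time 9
(row=2, col=4): c = 0.6600 + 0.2200i → escape time 4
(row=3, col=0): c = -0.2800 + -0.1500i → escape time 9
(row=3, col=1): c = -0.0450 + -0.1500i → escape time 9
(row=3, col=2): c = 0.1900 + -0.1500i → escape time 9
(row=3, col=3): c = 0.4250 + -0.1500i → escape time 8
(row=3, col=4): c = 0.6600 + -0.1500i → escape time 4
(row=4, col=0): c = -0.2800 + -0.5200i → escape time 9
(row=4, col=1): c = -0.0450 + -0.5200i → escape time 9
(row=4, col=2): c = 0.1900 + -0.5200i → escape time 9
(row=4, col=3): c = 0.4250 + -0.5200i → escape time 6
(row=4, col=4): c = 0.6600 + -0.5200i → escape time 3
(row=5, col=0): c = -0.2800 + -0.8900i → escape time 7
(row=5, col=1): c = -0.0450 + -0.8900i → escape time 9
(row=5, col=2): c = 0.1900 + -0.8900i → escape time 4
(row=5, col=3): c = 0.4250 + -0.8900i → escape time 3
(row=5, col=4): c = 0.6600 + -0.8900i → escape time 2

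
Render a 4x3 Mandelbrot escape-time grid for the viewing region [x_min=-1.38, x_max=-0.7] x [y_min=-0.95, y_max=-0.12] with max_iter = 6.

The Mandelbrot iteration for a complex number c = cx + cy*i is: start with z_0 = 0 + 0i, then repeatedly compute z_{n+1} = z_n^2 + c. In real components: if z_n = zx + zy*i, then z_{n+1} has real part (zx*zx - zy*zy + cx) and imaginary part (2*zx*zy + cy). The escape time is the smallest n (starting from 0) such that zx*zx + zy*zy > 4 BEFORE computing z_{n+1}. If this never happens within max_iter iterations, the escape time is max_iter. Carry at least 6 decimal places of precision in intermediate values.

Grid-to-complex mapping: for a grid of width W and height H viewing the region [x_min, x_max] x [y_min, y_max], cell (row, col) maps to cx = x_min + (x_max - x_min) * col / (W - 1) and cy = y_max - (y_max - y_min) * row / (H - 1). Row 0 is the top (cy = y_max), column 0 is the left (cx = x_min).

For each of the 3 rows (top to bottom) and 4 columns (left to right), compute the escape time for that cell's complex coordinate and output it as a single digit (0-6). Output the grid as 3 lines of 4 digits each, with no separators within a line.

(row=0, col=0): c = -1.3800 + -0.1200i → escape time 6
(row=0, col=1): c = -1.1533 + -0.1200i → escape time 6
(row=0, col=2): c = -0.9267 + -0.1200i → escape time 6
(row=0, col=3): c = -0.7000 + -0.1200i → escape time 6
(row=1, col=0): c = -1.3800 + -0.5350i → escape time 3
(row=1, col=1): c = -1.1533 + -0.5350i → escape time 5
(row=1, col=2): c = -0.9267 + -0.5350i → escape time 5
(row=1, col=3): c = -0.7000 + -0.5350i → escape time 6
(row=2, col=0): c = -1.3800 + -0.9500i → escape time 3
(row=2, col=1): c = -1.1533 + -0.9500i → escape time 3
(row=2, col=2): c = -0.9267 + -0.9500i → escape time 3
(row=2, col=3): c = -0.7000 + -0.9500i → escape time 4

Answer: 6666
3556
3334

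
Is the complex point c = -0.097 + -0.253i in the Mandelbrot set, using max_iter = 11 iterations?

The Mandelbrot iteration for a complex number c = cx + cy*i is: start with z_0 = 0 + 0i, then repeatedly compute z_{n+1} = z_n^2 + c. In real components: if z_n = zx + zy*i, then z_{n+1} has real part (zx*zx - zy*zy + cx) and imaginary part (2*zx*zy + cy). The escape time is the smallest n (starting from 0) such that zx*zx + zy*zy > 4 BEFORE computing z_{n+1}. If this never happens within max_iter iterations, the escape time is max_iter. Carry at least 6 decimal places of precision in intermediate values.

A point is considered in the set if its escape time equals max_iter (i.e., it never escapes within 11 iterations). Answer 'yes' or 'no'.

Answer: yes

Derivation:
z_0 = 0 + 0i, c = -0.0970 + -0.2530i
Iter 1: z = -0.0970 + -0.2530i, |z|^2 = 0.0734
Iter 2: z = -0.1516 + -0.2039i, |z|^2 = 0.0646
Iter 3: z = -0.1156 + -0.1912i, |z|^2 = 0.0499
Iter 4: z = -0.1202 + -0.2088i, |z|^2 = 0.0580
Iter 5: z = -0.1262 + -0.2028i, |z|^2 = 0.0570
Iter 6: z = -0.1222 + -0.2018i, |z|^2 = 0.0557
Iter 7: z = -0.1228 + -0.2037i, |z|^2 = 0.0566
Iter 8: z = -0.1234 + -0.2030i, |z|^2 = 0.0564
Iter 9: z = -0.1230 + -0.2029i, |z|^2 = 0.0563
Iter 10: z = -0.1230 + -0.2031i, |z|^2 = 0.0564
Did not escape in 11 iterations → in set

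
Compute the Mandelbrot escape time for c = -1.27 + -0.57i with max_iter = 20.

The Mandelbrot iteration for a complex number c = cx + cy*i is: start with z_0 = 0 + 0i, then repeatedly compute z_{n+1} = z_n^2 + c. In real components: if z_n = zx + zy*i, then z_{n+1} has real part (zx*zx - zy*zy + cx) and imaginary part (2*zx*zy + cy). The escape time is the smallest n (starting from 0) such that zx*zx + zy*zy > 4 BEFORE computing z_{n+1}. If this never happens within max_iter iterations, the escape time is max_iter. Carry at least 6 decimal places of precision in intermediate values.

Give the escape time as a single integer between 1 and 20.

z_0 = 0 + 0i, c = -1.2700 + -0.5700i
Iter 1: z = -1.2700 + -0.5700i, |z|^2 = 1.9378
Iter 2: z = 0.0180 + 0.8778i, |z|^2 = 0.7709
Iter 3: z = -2.0402 + -0.5384i, |z|^2 = 4.4523
Escaped at iteration 3

Answer: 3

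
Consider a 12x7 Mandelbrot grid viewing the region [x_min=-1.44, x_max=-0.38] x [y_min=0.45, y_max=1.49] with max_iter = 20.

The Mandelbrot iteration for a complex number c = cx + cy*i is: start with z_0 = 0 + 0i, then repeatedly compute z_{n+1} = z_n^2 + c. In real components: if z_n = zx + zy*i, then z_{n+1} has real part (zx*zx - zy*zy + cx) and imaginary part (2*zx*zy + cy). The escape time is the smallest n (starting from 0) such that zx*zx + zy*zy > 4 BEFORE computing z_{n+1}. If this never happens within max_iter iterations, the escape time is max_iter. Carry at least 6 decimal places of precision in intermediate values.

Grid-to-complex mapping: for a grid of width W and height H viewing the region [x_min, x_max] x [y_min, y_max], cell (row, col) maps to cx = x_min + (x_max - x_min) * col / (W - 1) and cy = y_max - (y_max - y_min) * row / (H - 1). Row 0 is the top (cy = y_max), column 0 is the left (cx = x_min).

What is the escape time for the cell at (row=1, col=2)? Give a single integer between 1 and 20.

Answer: 2

Derivation:
z_0 = 0 + 0i, c = -1.2473 + 1.3167i
Iter 1: z = -1.2473 + 1.3167i, |z|^2 = 3.2893
Iter 2: z = -1.4252 + -1.9678i, |z|^2 = 5.9035
Escaped at iteration 2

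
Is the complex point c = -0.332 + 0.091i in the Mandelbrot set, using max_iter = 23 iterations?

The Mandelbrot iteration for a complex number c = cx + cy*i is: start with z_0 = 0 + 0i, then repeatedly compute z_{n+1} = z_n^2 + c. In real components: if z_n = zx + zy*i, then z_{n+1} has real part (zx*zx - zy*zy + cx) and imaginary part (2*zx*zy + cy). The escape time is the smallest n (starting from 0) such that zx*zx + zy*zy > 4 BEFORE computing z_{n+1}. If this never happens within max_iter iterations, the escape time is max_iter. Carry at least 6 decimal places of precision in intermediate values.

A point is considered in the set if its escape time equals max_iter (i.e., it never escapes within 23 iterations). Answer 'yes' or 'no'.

Answer: yes

Derivation:
z_0 = 0 + 0i, c = -0.3320 + 0.0910i
Iter 1: z = -0.3320 + 0.0910i, |z|^2 = 0.1185
Iter 2: z = -0.2301 + 0.0306i, |z|^2 = 0.0539
Iter 3: z = -0.2800 + 0.0769i, |z|^2 = 0.0843
Iter 4: z = -0.2595 + 0.0479i, |z|^2 = 0.0696
Iter 5: z = -0.2669 + 0.0661i, |z|^2 = 0.0756
Iter 6: z = -0.2651 + 0.0557i, |z|^2 = 0.0734
Iter 7: z = -0.2648 + 0.0615i, |z|^2 = 0.0739
Iter 8: z = -0.2657 + 0.0584i, |z|^2 = 0.0740
Iter 9: z = -0.2648 + 0.0599i, |z|^2 = 0.0737
Iter 10: z = -0.2655 + 0.0592i, |z|^2 = 0.0740
Iter 11: z = -0.2650 + 0.0595i, |z|^2 = 0.0738
Iter 12: z = -0.2653 + 0.0594i, |z|^2 = 0.0739
Iter 13: z = -0.2652 + 0.0595i, |z|^2 = 0.0738
Iter 14: z = -0.2652 + 0.0595i, |z|^2 = 0.0739
Iter 15: z = -0.2652 + 0.0595i, |z|^2 = 0.0739
Iter 16: z = -0.2652 + 0.0595i, |z|^2 = 0.0739
Iter 17: z = -0.2652 + 0.0595i, |z|^2 = 0.0739
Iter 18: z = -0.2652 + 0.0595i, |z|^2 = 0.0739
Iter 19: z = -0.2652 + 0.0595i, |z|^2 = 0.0739
Iter 20: z = -0.2652 + 0.0595i, |z|^2 = 0.0739
Iter 21: z = -0.2652 + 0.0595i, |z|^2 = 0.0739
Iter 22: z = -0.2652 + 0.0595i, |z|^2 = 0.0739
Did not escape in 23 iterations → in set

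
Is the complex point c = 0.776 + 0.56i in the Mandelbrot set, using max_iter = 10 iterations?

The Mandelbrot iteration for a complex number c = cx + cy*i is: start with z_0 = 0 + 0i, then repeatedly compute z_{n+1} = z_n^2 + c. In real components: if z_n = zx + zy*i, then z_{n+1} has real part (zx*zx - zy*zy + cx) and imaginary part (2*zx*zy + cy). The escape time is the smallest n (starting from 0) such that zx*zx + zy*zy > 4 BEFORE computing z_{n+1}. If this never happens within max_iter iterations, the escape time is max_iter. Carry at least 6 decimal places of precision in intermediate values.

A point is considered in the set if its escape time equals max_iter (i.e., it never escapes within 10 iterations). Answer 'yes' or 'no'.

Answer: no

Derivation:
z_0 = 0 + 0i, c = 0.7760 + 0.5600i
Iter 1: z = 0.7760 + 0.5600i, |z|^2 = 0.9158
Iter 2: z = 1.0646 + 1.4291i, |z|^2 = 3.1757
Iter 3: z = -0.1331 + 3.6028i, |z|^2 = 12.9980
Escaped at iteration 3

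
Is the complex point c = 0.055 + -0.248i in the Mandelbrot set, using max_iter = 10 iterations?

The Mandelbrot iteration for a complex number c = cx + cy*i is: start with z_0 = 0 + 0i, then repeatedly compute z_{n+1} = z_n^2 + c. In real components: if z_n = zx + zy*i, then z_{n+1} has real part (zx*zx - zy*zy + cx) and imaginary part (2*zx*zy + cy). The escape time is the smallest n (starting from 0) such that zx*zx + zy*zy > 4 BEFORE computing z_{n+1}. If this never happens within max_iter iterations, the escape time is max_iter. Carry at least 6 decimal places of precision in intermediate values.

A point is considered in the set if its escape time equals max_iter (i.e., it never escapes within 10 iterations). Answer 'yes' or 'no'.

z_0 = 0 + 0i, c = 0.0550 + -0.2480i
Iter 1: z = 0.0550 + -0.2480i, |z|^2 = 0.0645
Iter 2: z = -0.0035 + -0.2753i, |z|^2 = 0.0758
Iter 3: z = -0.0208 + -0.2461i, |z|^2 = 0.0610
Iter 4: z = -0.0051 + -0.2378i, |z|^2 = 0.0566
Iter 5: z = -0.0015 + -0.2456i, |z|^2 = 0.0603
Iter 6: z = -0.0053 + -0.2473i, |z|^2 = 0.0612
Iter 7: z = -0.0061 + -0.2454i, |z|^2 = 0.0602
Iter 8: z = -0.0052 + -0.2450i, |z|^2 = 0.0601
Iter 9: z = -0.0050 + -0.2455i, |z|^2 = 0.0603
Did not escape in 10 iterations → in set

Answer: yes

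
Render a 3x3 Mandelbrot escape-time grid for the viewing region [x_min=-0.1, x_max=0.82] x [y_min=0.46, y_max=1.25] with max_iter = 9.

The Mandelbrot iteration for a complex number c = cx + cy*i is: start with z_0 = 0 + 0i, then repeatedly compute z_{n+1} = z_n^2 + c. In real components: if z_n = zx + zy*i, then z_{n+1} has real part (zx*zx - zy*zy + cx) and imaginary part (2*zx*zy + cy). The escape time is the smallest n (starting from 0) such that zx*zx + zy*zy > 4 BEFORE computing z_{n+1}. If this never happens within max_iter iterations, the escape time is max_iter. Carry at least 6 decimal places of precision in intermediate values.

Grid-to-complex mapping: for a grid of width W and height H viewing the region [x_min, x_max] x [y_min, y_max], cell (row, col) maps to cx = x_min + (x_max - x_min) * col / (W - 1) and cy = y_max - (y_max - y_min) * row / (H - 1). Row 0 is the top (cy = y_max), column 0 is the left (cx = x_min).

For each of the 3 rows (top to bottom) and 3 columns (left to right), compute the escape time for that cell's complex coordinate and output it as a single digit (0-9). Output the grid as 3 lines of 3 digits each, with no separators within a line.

Answer: 322
942
993

Derivation:
(row=0, col=0): c = -0.1000 + 1.2500i → escape time 3
(row=0, col=1): c = 0.3600 + 1.2500i → escape time 2
(row=0, col=2): c = 0.8200 + 1.2500i → escape time 2
(row=1, col=0): c = -0.1000 + 0.8550i → escape time 9
(row=1, col=1): c = 0.3600 + 0.8550i → escape time 4
(row=1, col=2): c = 0.8200 + 0.8550i → escape time 2
(row=2, col=0): c = -0.1000 + 0.4600i → escape time 9
(row=2, col=1): c = 0.3600 + 0.4600i → escape time 9
(row=2, col=2): c = 0.8200 + 0.4600i → escape time 3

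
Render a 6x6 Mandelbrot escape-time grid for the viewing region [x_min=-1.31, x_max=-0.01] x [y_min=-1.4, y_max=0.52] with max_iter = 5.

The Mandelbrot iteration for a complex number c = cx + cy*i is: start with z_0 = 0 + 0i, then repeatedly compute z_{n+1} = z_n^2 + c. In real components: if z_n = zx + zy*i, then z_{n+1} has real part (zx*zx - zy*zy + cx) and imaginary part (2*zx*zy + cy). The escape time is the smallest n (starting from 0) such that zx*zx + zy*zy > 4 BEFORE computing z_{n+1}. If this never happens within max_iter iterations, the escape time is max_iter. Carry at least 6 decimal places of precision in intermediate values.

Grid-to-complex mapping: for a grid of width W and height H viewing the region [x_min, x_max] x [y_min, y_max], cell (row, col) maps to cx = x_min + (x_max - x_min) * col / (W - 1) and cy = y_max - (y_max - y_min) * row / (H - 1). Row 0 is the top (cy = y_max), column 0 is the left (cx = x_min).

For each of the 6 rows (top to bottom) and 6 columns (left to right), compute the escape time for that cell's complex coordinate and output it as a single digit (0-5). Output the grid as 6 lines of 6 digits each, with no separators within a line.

Answer: 355555
555555
555555
345555
333455
222222

Derivation:
(row=0, col=0): c = -1.3100 + 0.5200i → escape time 3
(row=0, col=1): c = -1.0500 + 0.5200i → escape time 5
(row=0, col=2): c = -0.7900 + 0.5200i → escape time 5
(row=0, col=3): c = -0.5300 + 0.5200i → escape time 5
(row=0, col=4): c = -0.2700 + 0.5200i → escape time 5
(row=0, col=5): c = -0.0100 + 0.5200i → escape time 5
(row=1, col=0): c = -1.3100 + 0.1360i → escape time 5
(row=1, col=1): c = -1.0500 + 0.1360i → escape time 5
(row=1, col=2): c = -0.7900 + 0.1360i → escape time 5
(row=1, col=3): c = -0.5300 + 0.1360i → escape time 5
(row=1, col=4): c = -0.2700 + 0.1360i → escape time 5
(row=1, col=5): c = -0.0100 + 0.1360i → escape time 5
(row=2, col=0): c = -1.3100 + -0.2480i → escape time 5
(row=2, col=1): c = -1.0500 + -0.2480i → escape time 5
(row=2, col=2): c = -0.7900 + -0.2480i → escape time 5
(row=2, col=3): c = -0.5300 + -0.2480i → escape time 5
(row=2, col=4): c = -0.2700 + -0.2480i → escape time 5
(row=2, col=5): c = -0.0100 + -0.2480i → escape time 5
(row=3, col=0): c = -1.3100 + -0.6320i → escape time 3
(row=3, col=1): c = -1.0500 + -0.6320i → escape time 4
(row=3, col=2): c = -0.7900 + -0.6320i → escape time 5
(row=3, col=3): c = -0.5300 + -0.6320i → escape time 5
(row=3, col=4): c = -0.2700 + -0.6320i → escape time 5
(row=3, col=5): c = -0.0100 + -0.6320i → escape time 5
(row=4, col=0): c = -1.3100 + -1.0160i → escape time 3
(row=4, col=1): c = -1.0500 + -1.0160i → escape time 3
(row=4, col=2): c = -0.7900 + -1.0160i → escape time 3
(row=4, col=3): c = -0.5300 + -1.0160i → escape time 4
(row=4, col=4): c = -0.2700 + -1.0160i → escape time 5
(row=4, col=5): c = -0.0100 + -1.0160i → escape time 5
(row=5, col=0): c = -1.3100 + -1.4000i → escape time 2
(row=5, col=1): c = -1.0500 + -1.4000i → escape time 2
(row=5, col=2): c = -0.7900 + -1.4000i → escape time 2
(row=5, col=3): c = -0.5300 + -1.4000i → escape time 2
(row=5, col=4): c = -0.2700 + -1.4000i → escape time 2
(row=5, col=5): c = -0.0100 + -1.4000i → escape time 2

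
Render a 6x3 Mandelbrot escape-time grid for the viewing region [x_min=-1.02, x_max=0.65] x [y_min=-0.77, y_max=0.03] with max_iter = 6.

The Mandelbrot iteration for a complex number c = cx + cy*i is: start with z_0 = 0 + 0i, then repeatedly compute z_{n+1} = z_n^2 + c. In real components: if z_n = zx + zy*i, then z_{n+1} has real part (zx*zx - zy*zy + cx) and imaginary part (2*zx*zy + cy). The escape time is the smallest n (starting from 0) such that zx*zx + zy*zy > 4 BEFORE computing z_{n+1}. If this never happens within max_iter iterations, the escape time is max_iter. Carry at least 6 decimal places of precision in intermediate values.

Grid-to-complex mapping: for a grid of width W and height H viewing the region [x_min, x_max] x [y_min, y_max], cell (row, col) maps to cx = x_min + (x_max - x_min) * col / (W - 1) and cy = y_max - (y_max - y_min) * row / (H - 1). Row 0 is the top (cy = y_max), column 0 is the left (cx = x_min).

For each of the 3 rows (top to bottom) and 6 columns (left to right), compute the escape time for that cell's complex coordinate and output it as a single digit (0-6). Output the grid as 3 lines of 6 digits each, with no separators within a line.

(row=0, col=0): c = -1.0200 + 0.0300i → escape time 6
(row=0, col=1): c = -0.6860 + 0.0300i → escape time 6
(row=0, col=2): c = -0.3520 + 0.0300i → escape time 6
(row=0, col=3): c = -0.0180 + 0.0300i → escape time 6
(row=0, col=4): c = 0.3160 + 0.0300i → escape time 6
(row=0, col=5): c = 0.6500 + 0.0300i → escape time 4
(row=1, col=0): c = -1.0200 + -0.3700i → escape time 6
(row=1, col=1): c = -0.6860 + -0.3700i → escape time 6
(row=1, col=2): c = -0.3520 + -0.3700i → escape time 6
(row=1, col=3): c = -0.0180 + -0.3700i → escape time 6
(row=1, col=4): c = 0.3160 + -0.3700i → escape time 6
(row=1, col=5): c = 0.6500 + -0.3700i → escape time 3
(row=2, col=0): c = -1.0200 + -0.7700i → escape time 3
(row=2, col=1): c = -0.6860 + -0.7700i → escape time 4
(row=2, col=2): c = -0.3520 + -0.7700i → escape time 6
(row=2, col=3): c = -0.0180 + -0.7700i → escape time 6
(row=2, col=4): c = 0.3160 + -0.7700i → escape time 5
(row=2, col=5): c = 0.6500 + -0.7700i → escape time 3

Answer: 666664
666663
346653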